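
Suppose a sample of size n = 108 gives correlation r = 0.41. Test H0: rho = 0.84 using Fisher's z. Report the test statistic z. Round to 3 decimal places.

Fisher z: atanh(0.41) = 0.435611, atanh(0.84) = 1.221174
z = (z_r − z_0)·√(n−3) = (0.435611 − 1.221174)·√105 = -0.785563 · 10.246951 = -8.050

-8.050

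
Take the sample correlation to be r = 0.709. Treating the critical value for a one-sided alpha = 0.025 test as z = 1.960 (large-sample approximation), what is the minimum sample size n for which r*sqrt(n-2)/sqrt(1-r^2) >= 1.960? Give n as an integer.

6

r√(n−2)/√(1−r²) ≥ 1.960  ⇔  n−2 ≥ (1.960)²·(1−r²)/r²
(1−r²)/r² = (1−0.502681)/0.502681 = 0.9893
n ≥ 2 + 3.8416·0.9893 = 2 + 3.8005 = 5.8005
⌈5.8005⌉ = 6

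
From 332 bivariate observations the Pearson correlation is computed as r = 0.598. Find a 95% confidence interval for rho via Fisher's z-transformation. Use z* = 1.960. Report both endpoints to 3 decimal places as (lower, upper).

Fisher z: z_r = atanh(r) = ½·ln((1+0.598)/(1−0.598)) = 0.690028
SE(z) = 1/√(n−3) = 1/√329 = 0.055132
95% ⇒ z* = 1.960; margin = 1.960·0.055132 = 0.108059
CI on z-scale: (0.581969, 0.798087)
Back-transform: tanh(0.581969) = 0.524095, tanh(0.798087) = 0.662966

(0.524, 0.663)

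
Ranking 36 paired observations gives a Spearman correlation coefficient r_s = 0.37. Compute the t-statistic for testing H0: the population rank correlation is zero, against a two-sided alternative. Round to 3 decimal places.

2.322

t = r_s·√(n−2) / √(1−r_s²) with r_s = 0.37, n = 36
  = 0.37·√34 / √(1 − 0.1369)
  = 0.37·5.830952 / 0.929032
  = 2.157452 / 0.929032 = 2.322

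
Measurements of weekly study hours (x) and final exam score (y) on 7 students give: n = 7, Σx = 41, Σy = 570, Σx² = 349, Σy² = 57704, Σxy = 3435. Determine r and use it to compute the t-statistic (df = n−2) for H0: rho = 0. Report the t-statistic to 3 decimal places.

0.195

S_xy = nΣxy − ΣxΣy = 7·3435 − 41·570 = 24045 − 23370 = 675
S_xx = nΣx² − (Σx)² = 7·349 − 41² = 2443 − 1681 = 762
S_yy = nΣy² − (Σy)² = 7·57704 − 570² = 403928 − 324900 = 79028
r = S_xy / √(S_xx·S_yy) = 675 / √(762·79028) = 675 / √60219336 = 675 / 7760.1119 = 0.0870
t = r·√(n−2)/√(1−r²) = 0.0870·√5 / √(1−0.007569) = 0.194538 / 0.996208 = 0.195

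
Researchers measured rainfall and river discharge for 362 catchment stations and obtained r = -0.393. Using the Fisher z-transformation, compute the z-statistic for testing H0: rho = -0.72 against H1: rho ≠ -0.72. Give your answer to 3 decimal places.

9.328

z_r = atanh(-0.393) = -0.415343,  z_0 = atanh(-0.72) = -0.907645
SE = 1/√(n−3) = 1/√359 = 0.052778
z = (z_r − z_0)/SE = (-0.415343 − (-0.907645)) / 0.052778 = 0.492302 / 0.052778 = 9.328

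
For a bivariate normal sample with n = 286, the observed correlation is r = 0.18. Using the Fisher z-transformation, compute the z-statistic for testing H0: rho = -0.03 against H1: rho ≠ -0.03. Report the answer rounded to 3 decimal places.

3.566

Fisher z: atanh(0.18) = 0.181983, atanh(-0.03) = -0.030009
z = (z_r − z_0)·√(n−3) = (0.181983 − (-0.030009))·√283 = 0.211992 · 16.822604 = 3.566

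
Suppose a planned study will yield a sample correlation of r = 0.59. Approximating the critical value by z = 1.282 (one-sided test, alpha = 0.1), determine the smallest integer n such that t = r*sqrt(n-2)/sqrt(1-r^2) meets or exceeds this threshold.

6

Need r·√(n−2)/√(1−r²) ≥ 1.282
√(n−2) ≥ 1.282·√(1−0.3481) / 0.59 = 1.282·0.807403 / 0.59 = 1.7544
n−2 ≥ 3.0779  ⇒  n ≥ 5.0779
Smallest integer n = 6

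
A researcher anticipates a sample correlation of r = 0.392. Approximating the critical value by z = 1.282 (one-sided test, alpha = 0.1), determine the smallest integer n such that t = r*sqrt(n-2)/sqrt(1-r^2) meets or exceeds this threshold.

Need r·√(n−2)/√(1−r²) ≥ 1.282
√(n−2) ≥ 1.282·√(1−0.153664) / 0.392 = 1.282·0.919965 / 0.392 = 3.0087
n−2 ≥ 9.0523  ⇒  n ≥ 11.0523
Smallest integer n = 12

12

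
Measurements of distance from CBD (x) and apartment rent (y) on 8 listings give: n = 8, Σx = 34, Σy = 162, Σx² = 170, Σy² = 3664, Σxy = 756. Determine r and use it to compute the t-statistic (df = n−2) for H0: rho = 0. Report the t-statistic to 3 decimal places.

S_xy = nΣxy − ΣxΣy = 8·756 − 34·162 = 6048 − 5508 = 540
S_xx = nΣx² − (Σx)² = 8·170 − 34² = 1360 − 1156 = 204
S_yy = nΣy² − (Σy)² = 8·3664 − 162² = 29312 − 26244 = 3068
r = S_xy / √(S_xx·S_yy) = 540 / √(204·3068) = 540 / √625872 = 540 / 791.1207 = 0.6826
t = r·√(n−2)/√(1−r²) = 0.6826·√6 / √(1−0.465943) = 1.672022 / 0.730792 = 2.288

2.288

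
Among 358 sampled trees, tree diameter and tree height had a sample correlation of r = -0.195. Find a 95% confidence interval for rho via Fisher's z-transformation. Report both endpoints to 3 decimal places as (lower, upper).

(-0.293, -0.093)

Fisher z: z_r = atanh(r) = ½·ln((1+(-0.195))/(1−(-0.195))) = -0.197530
SE(z) = 1/√(n−3) = 1/√355 = 0.053074
95% ⇒ z* = 1.960; margin = 1.960·0.053074 = 0.104025
CI on z-scale: (-0.301555, -0.093505)
Back-transform: tanh(-0.301555) = -0.292735, tanh(-0.093505) = -0.093233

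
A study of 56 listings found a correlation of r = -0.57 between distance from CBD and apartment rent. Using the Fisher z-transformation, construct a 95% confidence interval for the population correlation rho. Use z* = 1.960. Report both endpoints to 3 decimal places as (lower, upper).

(-0.724, -0.361)

z_r = atanh(-0.57) = -0.647523;  SE = 1/√(n−3) = 1/√53 = 0.137361
z-limits: -0.647523 ± 1.960·0.137361 = -0.647523 ± 0.269228 = [-0.916751, -0.378295]
ρ-limits: (tanh -0.916751, tanh -0.378295) = (-0.724, -0.361)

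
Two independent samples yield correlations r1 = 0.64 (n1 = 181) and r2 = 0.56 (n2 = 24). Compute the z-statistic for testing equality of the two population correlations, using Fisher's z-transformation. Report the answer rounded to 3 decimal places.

z1 = atanh(0.64) = 0.758174,  z2 = atanh(0.56) = 0.632833
SE = √(1/(n1−3) + 1/(n2−3)) = √(1/178 + 1/21) = √(0.0056180 + 0.0476190) = √0.0532370 = 0.230731
z = (z1 − z2)/SE = (0.758174 − 0.632833) / 0.230731 = 0.125341 / 0.230731 = 0.543

0.543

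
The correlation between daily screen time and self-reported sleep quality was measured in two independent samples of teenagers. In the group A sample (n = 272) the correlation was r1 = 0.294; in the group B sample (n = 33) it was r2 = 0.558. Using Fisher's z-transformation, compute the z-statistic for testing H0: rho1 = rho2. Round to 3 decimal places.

z1 = atanh(0.294) = 0.302939,  z2 = atanh(0.558) = 0.629924
SE = √(1/(n1−3) + 1/(n2−3)) = √(1/269 + 1/30) = √(0.0037175 + 0.0333333) = √0.0370508 = 0.192486
z = (z1 − z2)/SE = (0.302939 − 0.629924) / 0.192486 = -0.326985 / 0.192486 = -1.699

-1.699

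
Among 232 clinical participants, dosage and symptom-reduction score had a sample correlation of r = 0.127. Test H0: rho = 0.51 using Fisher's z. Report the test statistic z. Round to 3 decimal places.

Fisher z: atanh(0.127) = 0.127689, atanh(0.51) = 0.562730
z = (z_r − z_0)·√(n−3) = (0.127689 − 0.562730)·√229 = -0.435041 · 15.132746 = -6.583

-6.583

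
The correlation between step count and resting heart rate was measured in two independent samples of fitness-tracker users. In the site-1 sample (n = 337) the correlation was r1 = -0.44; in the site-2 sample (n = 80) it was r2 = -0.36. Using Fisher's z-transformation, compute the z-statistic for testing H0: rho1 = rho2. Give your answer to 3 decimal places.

-0.754

Fisher z-transforms: z1 = atanh(-0.44) = -0.472231, z2 = atanh(-0.36) = -0.376886; difference d = -0.095345
Var(d) = 1/334 + 1/77 = 0.0029940 + 0.0129870 = 0.0159810
z = d/√Var(d) = -0.095345 / √0.0159810 = -0.095345 / 0.126416 = -0.754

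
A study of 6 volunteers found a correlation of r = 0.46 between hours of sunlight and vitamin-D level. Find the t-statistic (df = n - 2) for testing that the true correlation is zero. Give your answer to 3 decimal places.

1.036

t = r·√(n−2) / √(1−r²) with r = 0.46, n = 6
  = 0.46·√4 / √(1 − 0.2116)
  = 0.46·2.000000 / 0.887919
  = 0.920000 / 0.887919 = 1.036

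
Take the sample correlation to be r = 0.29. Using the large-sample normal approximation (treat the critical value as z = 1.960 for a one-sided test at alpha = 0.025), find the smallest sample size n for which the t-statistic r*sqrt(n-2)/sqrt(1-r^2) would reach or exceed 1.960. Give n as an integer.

44

r√(n−2)/√(1−r²) ≥ 1.960  ⇔  n−2 ≥ (1.960)²·(1−r²)/r²
(1−r²)/r² = (1−0.0841)/0.0841 = 10.8906
n ≥ 2 + 3.8416·10.8906 = 2 + 41.8373 = 43.8373
⌈43.8373⌉ = 44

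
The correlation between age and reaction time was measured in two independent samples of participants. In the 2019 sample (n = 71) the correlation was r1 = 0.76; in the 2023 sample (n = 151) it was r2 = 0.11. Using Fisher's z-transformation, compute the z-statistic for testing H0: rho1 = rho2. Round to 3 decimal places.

z1 = atanh(0.76) = 0.996215,  z2 = atanh(0.11) = 0.110447
SE = √(1/(n1−3) + 1/(n2−3)) = √(1/68 + 1/148) = √(0.0147059 + 0.0067568) = √0.0214627 = 0.146502
z = (z1 − z2)/SE = (0.996215 − 0.110447) / 0.146502 = 0.885768 / 0.146502 = 6.046

6.046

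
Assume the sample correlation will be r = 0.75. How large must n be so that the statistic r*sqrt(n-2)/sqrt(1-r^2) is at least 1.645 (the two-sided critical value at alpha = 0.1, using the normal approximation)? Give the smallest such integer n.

5

r√(n−2)/√(1−r²) ≥ 1.645  ⇔  n−2 ≥ (1.645)²·(1−r²)/r²
(1−r²)/r² = (1−0.5625)/0.5625 = 0.7778
n ≥ 2 + 2.706025·0.7778 = 2 + 2.1047 = 4.1047
⌈4.1047⌉ = 5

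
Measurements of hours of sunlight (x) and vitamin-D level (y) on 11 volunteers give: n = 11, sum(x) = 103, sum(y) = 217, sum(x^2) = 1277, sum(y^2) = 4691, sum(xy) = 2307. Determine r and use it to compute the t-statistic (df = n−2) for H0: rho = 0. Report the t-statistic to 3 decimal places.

Numerator: nΣxy − (Σx)(Σy) = 11·2307 − (103)(217) = 3026
Denominator: √[(nΣx²−(Σx)²)(nΣy²−(Σy)²)]
  nΣx²−(Σx)² = 11·1277 − 10609 = 3438;  nΣy²−(Σy)² = 11·4691 − 47089 = 4512
  √(3438·4512) = √15512256 = 3938.5601
r = 3026 / 3938.5601 = 0.7683
t = r·√(n−2)/√(1−r²) = 0.7683·√9 / √(1−0.590285) = 2.304900 / 0.640090 = 3.601

3.601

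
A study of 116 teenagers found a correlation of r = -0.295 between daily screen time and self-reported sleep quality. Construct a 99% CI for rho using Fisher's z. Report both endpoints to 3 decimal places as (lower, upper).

(-0.498, -0.062)

z_r = atanh(-0.295) = -0.304034;  SE = 1/√(n−3) = 1/√113 = 0.094072
z-limits: -0.304034 ± 2.576·0.094072 = -0.304034 ± 0.242329 = [-0.546363, -0.061705]
ρ-limits: (tanh -0.546363, tanh -0.061705) = (-0.498, -0.062)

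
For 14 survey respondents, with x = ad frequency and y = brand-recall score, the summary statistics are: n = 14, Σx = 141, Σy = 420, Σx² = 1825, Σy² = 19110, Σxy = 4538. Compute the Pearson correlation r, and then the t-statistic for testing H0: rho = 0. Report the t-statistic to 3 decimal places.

0.669

Numerator: nΣxy − (Σx)(Σy) = 14·4538 − (141)(420) = 4312
Denominator: √[(nΣx²−(Σx)²)(nΣy²−(Σy)²)]
  nΣx²−(Σx)² = 14·1825 − 19881 = 5669;  nΣy²−(Σy)² = 14·19110 − 176400 = 91140
  √(5669·91140) = √516672660 = 22730.4347
r = 4312 / 22730.4347 = 0.1897
t = r·√(n−2)/√(1−r²) = 0.1897·√12 / √(1−0.035986) = 0.657140 / 0.981842 = 0.669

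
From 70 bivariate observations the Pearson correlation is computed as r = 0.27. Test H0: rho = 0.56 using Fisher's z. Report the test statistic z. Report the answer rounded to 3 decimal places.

-2.914

Fisher z: atanh(0.27) = 0.276864, atanh(0.56) = 0.632833
z = (z_r − z_0)·√(n−3) = (0.276864 − 0.632833)·√67 = -0.355969 · 8.185353 = -2.914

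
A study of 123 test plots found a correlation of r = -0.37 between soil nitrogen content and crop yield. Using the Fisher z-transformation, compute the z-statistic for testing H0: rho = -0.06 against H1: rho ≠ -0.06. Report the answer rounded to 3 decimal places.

-3.597

z_r = atanh(-0.37) = -0.388423,  z_0 = atanh(-0.06) = -0.060072
SE = 1/√(n−3) = 1/√120 = 0.091287
z = (z_r − z_0)/SE = (-0.388423 − (-0.060072)) / 0.091287 = -0.328351 / 0.091287 = -3.597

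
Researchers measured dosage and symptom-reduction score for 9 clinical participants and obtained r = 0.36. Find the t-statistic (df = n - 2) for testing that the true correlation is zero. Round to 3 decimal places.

t = r·√(n−2) / √(1−r²) with r = 0.36, n = 9
  = 0.36·√7 / √(1 − 0.1296)
  = 0.36·2.645751 / 0.932952
  = 0.952470 / 0.932952 = 1.021

1.021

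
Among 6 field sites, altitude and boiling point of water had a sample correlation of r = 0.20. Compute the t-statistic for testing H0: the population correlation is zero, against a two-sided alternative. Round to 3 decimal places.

0.408

1 − r² = 1 − 0.0400 = 0.9600;  √(1−r²) = 0.979796
√(n−2) = √4 = 2.000000
t = r·√(n−2)/√(1−r²) = 0.20 · 2.000000 / 0.979796 = 0.408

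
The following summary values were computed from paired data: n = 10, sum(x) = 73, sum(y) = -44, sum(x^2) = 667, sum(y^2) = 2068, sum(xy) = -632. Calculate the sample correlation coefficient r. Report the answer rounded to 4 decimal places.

-0.6199

Numerator: nΣxy − (Σx)(Σy) = 10·(-632) − (73)(-44) = -3108
Denominator: √[(nΣx²−(Σx)²)(nΣy²−(Σy)²)]
  nΣx²−(Σx)² = 10·667 − 5329 = 1341;  nΣy²−(Σy)² = 10·2068 − 1936 = 18744
  √(1341·18744) = √25135704 = 5013.5520
r = -3108 / 5013.5520 = -0.6199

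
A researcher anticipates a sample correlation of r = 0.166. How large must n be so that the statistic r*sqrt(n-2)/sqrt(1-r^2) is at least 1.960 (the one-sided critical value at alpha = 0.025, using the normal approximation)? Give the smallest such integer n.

138

r√(n−2)/√(1−r²) ≥ 1.960  ⇔  n−2 ≥ (1.960)²·(1−r²)/r²
(1−r²)/r² = (1−0.027556)/0.027556 = 35.2897
n ≥ 2 + 3.8416·35.2897 = 2 + 135.5689 = 137.5689
⌈137.5689⌉ = 138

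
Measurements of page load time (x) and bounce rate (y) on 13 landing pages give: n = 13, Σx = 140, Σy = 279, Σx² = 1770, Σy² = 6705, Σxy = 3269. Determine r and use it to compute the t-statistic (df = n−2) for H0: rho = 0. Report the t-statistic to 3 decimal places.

S_xy = nΣxy − ΣxΣy = 13·3269 − 140·279 = 42497 − 39060 = 3437
S_xx = nΣx² − (Σx)² = 13·1770 − 140² = 23010 − 19600 = 3410
S_yy = nΣy² − (Σy)² = 13·6705 − 279² = 87165 − 77841 = 9324
r = S_xy / √(S_xx·S_yy) = 3437 / √(3410·9324) = 3437 / √31794840 = 3437 / 5638.6913 = 0.6095
t = r·√(n−2)/√(1−r²) = 0.6095·√11 / √(1−0.371490) = 2.021483 / 0.792786 = 2.550

2.550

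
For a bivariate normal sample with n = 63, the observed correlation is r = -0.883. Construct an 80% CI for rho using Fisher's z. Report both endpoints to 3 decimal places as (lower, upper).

(-0.915, -0.841)

z_r = atanh(-0.883) = -1.389224;  SE = 1/√(n−3) = 1/√60 = 0.129099
z-limits: -1.389224 ± 1.282·0.129099 = -1.389224 ± 0.165505 = [-1.554729, -1.223719]
ρ-limits: (tanh -1.554729, tanh -1.223719) = (-0.915, -0.841)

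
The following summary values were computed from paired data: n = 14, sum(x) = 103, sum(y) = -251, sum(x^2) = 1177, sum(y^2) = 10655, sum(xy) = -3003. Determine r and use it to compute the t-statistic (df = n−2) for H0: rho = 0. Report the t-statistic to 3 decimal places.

-3.593

Numerator: nΣxy − (Σx)(Σy) = 14·(-3003) − (103)(-251) = -16189
Denominator: √[(nΣx²−(Σx)²)(nΣy²−(Σy)²)]
  nΣx²−(Σx)² = 14·1177 − 10609 = 5869;  nΣy²−(Σy)² = 14·10655 − 63001 = 86169
  √(5869·86169) = √505725861 = 22488.3495
r = -16189 / 22488.3495 = -0.7199
t = r·√(n−2)/√(1−r²) = -0.7199·√12 / √(1−0.518256) = -2.493807 / 0.694078 = -3.593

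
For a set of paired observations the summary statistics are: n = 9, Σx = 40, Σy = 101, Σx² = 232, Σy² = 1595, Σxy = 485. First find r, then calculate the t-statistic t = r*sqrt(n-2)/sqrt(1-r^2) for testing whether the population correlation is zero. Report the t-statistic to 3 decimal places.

0.620

Numerator: nΣxy − (Σx)(Σy) = 9·485 − (40)(101) = 325
Denominator: √[(nΣx²−(Σx)²)(nΣy²−(Σy)²)]
  nΣx²−(Σx)² = 9·232 − 1600 = 488;  nΣy²−(Σy)² = 9·1595 − 10201 = 4154
  √(488·4154) = √2027152 = 1423.7809
r = 325 / 1423.7809 = 0.2283
t = r·√(n−2)/√(1−r²) = 0.2283·√7 / √(1−0.052121) = 0.604025 / 0.973591 = 0.620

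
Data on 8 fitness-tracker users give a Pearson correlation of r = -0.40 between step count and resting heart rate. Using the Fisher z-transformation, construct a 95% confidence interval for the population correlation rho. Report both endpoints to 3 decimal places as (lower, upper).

(-0.862, 0.424)

z_r = atanh(-0.40) = -0.423649;  SE = 1/√(n−3) = 1/√5 = 0.447214
z-limits: -0.423649 ± 1.960·0.447214 = -0.423649 ± 0.876539 = [-1.300188, 0.452890]
ρ-limits: (tanh -1.300188, tanh 0.452890) = (-0.862, 0.424)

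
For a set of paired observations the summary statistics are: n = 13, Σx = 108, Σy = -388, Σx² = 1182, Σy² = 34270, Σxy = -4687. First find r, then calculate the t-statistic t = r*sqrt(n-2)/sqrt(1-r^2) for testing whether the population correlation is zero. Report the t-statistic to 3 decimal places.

S_xy = nΣxy − ΣxΣy = 13·(-4687) − 108·(-388) = -60931 − (-41904) = -19027
S_xx = nΣx² − (Σx)² = 13·1182 − 108² = 15366 − 11664 = 3702
S_yy = nΣy² − (Σy)² = 13·34270 − (-388)² = 445510 − 150544 = 294966
r = S_xy / √(S_xx·S_yy) = -19027 / √(3702·294966) = -19027 / √1091964132 = -19027 / 33044.8806 = -0.5758
t = r·√(n−2)/√(1−r²) = -0.5758·√11 / √(1−0.331546) = -1.909713 / 0.817590 = -2.336

-2.336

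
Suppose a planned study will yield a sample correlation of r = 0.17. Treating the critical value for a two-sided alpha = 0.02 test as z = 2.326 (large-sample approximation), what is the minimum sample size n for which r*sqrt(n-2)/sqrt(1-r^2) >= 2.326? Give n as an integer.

184

r√(n−2)/√(1−r²) ≥ 2.326  ⇔  n−2 ≥ (2.326)²·(1−r²)/r²
(1−r²)/r² = (1−0.0289)/0.0289 = 33.6021
n ≥ 2 + 5.410276·33.6021 = 2 + 181.7966 = 183.7966
⌈183.7966⌉ = 184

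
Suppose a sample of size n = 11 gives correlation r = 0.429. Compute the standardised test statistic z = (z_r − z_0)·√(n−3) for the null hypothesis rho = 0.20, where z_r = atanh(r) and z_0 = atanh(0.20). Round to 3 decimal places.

Fisher z: atanh(0.429) = 0.458670, atanh(0.20) = 0.202733
z = (z_r − z_0)·√(n−3) = (0.458670 − 0.202733)·√8 = 0.255937 · 2.828427 = 0.724

0.724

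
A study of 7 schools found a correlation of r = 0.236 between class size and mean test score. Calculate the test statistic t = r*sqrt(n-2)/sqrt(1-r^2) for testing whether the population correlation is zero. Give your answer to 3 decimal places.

0.543

1 − r² = 1 − 0.055696 = 0.944304;  √(1−r²) = 0.971753
√(n−2) = √5 = 2.236068
t = r·√(n−2)/√(1−r²) = 0.236 · 2.236068 / 0.971753 = 0.543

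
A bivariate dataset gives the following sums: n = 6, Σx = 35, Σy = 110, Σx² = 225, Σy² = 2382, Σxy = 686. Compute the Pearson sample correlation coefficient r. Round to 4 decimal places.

Numerator: nΣxy − (Σx)(Σy) = 6·686 − (35)(110) = 266
Denominator: √[(nΣx²−(Σx)²)(nΣy²−(Σy)²)]
  nΣx²−(Σx)² = 6·225 − 1225 = 125;  nΣy²−(Σy)² = 6·2382 − 12100 = 2192
  √(125·2192) = √274000 = 523.4501
r = 266 / 523.4501 = 0.5082

0.5082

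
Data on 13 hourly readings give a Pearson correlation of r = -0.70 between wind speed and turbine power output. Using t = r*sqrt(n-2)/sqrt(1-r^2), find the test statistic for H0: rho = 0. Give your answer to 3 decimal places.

t = r·√(n−2) / √(1−r²) with r = -0.70, n = 13
  = -0.70·√11 / √(1 − 0.4900)
  = -0.70·3.316625 / 0.714143
  = -2.321638 / 0.714143 = -3.251

-3.251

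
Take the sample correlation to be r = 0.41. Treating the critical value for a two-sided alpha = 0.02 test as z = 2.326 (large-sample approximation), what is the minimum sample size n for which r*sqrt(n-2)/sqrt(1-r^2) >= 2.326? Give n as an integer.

29

Need r·√(n−2)/√(1−r²) ≥ 2.326
√(n−2) ≥ 2.326·√(1−0.1681) / 0.41 = 2.326·0.912086 / 0.41 = 5.1744
n−2 ≥ 26.7744  ⇒  n ≥ 28.7744
Smallest integer n = 29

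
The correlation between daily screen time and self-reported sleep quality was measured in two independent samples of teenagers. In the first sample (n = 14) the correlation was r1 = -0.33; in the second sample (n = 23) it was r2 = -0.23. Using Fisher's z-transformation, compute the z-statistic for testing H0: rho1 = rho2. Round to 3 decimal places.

Fisher z-transforms: z1 = atanh(-0.33) = -0.342828, z2 = atanh(-0.23) = -0.234189; difference d = -0.108639
Var(d) = 1/11 + 1/20 = 0.0909091 + 0.0500000 = 0.1409091
z = d/√Var(d) = -0.108639 / √0.1409091 = -0.108639 / 0.375379 = -0.289

-0.289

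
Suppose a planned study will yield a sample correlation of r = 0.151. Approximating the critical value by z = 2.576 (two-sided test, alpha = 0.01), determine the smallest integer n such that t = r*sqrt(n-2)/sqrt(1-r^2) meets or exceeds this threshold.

287

r√(n−2)/√(1−r²) ≥ 2.576  ⇔  n−2 ≥ (2.576)²·(1−r²)/r²
(1−r²)/r² = (1−0.022801)/0.022801 = 42.8577
n ≥ 2 + 6.635776·42.8577 = 2 + 284.3941 = 286.3941
⌈286.3941⌉ = 287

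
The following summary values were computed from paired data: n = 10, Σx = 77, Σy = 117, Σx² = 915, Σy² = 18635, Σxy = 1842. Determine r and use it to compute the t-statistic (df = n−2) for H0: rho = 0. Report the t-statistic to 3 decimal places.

S_xy = nΣxy − ΣxΣy = 10·1842 − 77·117 = 18420 − 9009 = 9411
S_xx = nΣx² − (Σx)² = 10·915 − 77² = 9150 − 5929 = 3221
S_yy = nΣy² − (Σy)² = 10·18635 − 117² = 186350 − 13689 = 172661
r = S_xy / √(S_xx·S_yy) = 9411 / √(3221·172661) = 9411 / √556141081 = 9411 / 23582.6436 = 0.3991
t = r·√(n−2)/√(1−r²) = 0.3991·√8 / √(1−0.159281) = 1.128825 / 0.916907 = 1.231

1.231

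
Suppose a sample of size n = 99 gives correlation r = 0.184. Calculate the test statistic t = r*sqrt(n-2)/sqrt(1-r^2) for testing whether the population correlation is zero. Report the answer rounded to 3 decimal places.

t = r·√(n−2) / √(1−r²) with r = 0.184, n = 99
  = 0.184·√97 / √(1 − 0.033856)
  = 0.184·9.848858 / 0.982926
  = 1.812190 / 0.982926 = 1.844

1.844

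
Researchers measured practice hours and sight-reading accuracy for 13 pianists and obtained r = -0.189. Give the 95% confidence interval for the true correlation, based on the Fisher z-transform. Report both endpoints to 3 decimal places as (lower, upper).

(-0.670, 0.404)

z_r = atanh(-0.189) = -0.191300;  SE = 1/√(n−3) = 1/√10 = 0.316228
z-limits: -0.191300 ± 1.960·0.316228 = -0.191300 ± 0.619807 = [-0.811107, 0.428507]
ρ-limits: (tanh -0.811107, tanh 0.428507) = (-0.670, 0.404)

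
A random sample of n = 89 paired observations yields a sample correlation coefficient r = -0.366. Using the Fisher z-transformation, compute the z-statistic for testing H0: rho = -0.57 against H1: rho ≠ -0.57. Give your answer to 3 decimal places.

z_r = atanh(-0.366) = -0.383797,  z_0 = atanh(-0.57) = -0.647523
SE = 1/√(n−3) = 1/√86 = 0.107833
z = (z_r − z_0)/SE = (-0.383797 − (-0.647523)) / 0.107833 = 0.263726 / 0.107833 = 2.446

2.446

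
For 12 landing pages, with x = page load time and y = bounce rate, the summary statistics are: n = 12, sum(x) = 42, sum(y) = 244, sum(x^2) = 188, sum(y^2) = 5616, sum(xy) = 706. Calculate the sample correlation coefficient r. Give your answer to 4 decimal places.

S_xy = nΣxy − ΣxΣy = 12·706 − 42·244 = 8472 − 10248 = -1776
S_xx = nΣx² − (Σx)² = 12·188 − 42² = 2256 − 1764 = 492
S_yy = nΣy² − (Σy)² = 12·5616 − 244² = 67392 − 59536 = 7856
r = S_xy / √(S_xx·S_yy) = -1776 / √(492·7856) = -1776 / √3865152 = -1776 / 1965.9990 = -0.9034

-0.9034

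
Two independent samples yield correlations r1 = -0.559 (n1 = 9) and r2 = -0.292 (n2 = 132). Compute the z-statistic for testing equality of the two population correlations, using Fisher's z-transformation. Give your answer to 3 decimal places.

-0.792

Fisher z-transforms: z1 = atanh(-0.559) = -0.631377, z2 = atanh(-0.292) = -0.300751; difference d = -0.330626
Var(d) = 1/6 + 1/129 = 0.1666667 + 0.0077519 = 0.1744186
z = d/√Var(d) = -0.330626 / √0.1744186 = -0.330626 / 0.417635 = -0.792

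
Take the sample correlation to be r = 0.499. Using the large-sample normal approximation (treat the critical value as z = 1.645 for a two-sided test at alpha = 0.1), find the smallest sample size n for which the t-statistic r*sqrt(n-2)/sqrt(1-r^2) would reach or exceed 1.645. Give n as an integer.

11

r√(n−2)/√(1−r²) ≥ 1.645  ⇔  n−2 ≥ (1.645)²·(1−r²)/r²
(1−r²)/r² = (1−0.249001)/0.249001 = 3.0160
n ≥ 2 + 2.706025·3.0160 = 2 + 8.1614 = 10.1614
⌈10.1614⌉ = 11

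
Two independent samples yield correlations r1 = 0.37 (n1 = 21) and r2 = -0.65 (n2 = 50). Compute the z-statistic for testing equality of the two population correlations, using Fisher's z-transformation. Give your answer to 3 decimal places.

z1 = atanh(0.37) = 0.388423,  z2 = atanh(-0.65) = -0.775299
SE = √(1/(n1−3) + 1/(n2−3)) = √(1/18 + 1/47) = √(0.0555556 + 0.0212766) = √0.0768322 = 0.277186
z = (z1 − z2)/SE = (0.388423 − (-0.775299)) / 0.277186 = 1.163722 / 0.277186 = 4.198

4.198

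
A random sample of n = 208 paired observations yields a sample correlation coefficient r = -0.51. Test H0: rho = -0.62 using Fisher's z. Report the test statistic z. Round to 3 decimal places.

z_r = atanh(-0.51) = -0.562730,  z_0 = atanh(-0.62) = -0.725005
SE = 1/√(n−3) = 1/√205 = 0.069843
z = (z_r − z_0)/SE = (-0.562730 − (-0.725005)) / 0.069843 = 0.162275 / 0.069843 = 2.323

2.323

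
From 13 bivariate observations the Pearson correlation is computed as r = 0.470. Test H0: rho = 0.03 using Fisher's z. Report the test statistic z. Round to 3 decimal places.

Fisher z: atanh(0.470) = 0.510070, atanh(0.03) = 0.030009
z = (z_r − z_0)·√(n−3) = (0.510070 − 0.030009)·√10 = 0.480061 · 3.162278 = 1.518

1.518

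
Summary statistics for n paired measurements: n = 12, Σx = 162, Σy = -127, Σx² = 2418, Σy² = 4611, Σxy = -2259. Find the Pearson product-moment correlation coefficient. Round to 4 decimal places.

-0.6268

Numerator: nΣxy − (Σx)(Σy) = 12·(-2259) − (162)(-127) = -6534
Denominator: √[(nΣx²−(Σx)²)(nΣy²−(Σy)²)]
  nΣx²−(Σx)² = 12·2418 − 26244 = 2772;  nΣy²−(Σy)² = 12·4611 − 16129 = 39203
  √(2772·39203) = √108670716 = 10424.5247
r = -6534 / 10424.5247 = -0.6268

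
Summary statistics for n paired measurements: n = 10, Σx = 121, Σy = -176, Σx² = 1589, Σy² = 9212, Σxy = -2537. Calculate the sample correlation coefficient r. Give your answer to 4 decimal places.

-0.4662

Numerator: nΣxy − (Σx)(Σy) = 10·(-2537) − (121)(-176) = -4074
Denominator: √[(nΣx²−(Σx)²)(nΣy²−(Σy)²)]
  nΣx²−(Σx)² = 10·1589 − 14641 = 1249;  nΣy²−(Σy)² = 10·9212 − 30976 = 61144
  √(1249·61144) = √76368856 = 8738.9276
r = -4074 / 8738.9276 = -0.4662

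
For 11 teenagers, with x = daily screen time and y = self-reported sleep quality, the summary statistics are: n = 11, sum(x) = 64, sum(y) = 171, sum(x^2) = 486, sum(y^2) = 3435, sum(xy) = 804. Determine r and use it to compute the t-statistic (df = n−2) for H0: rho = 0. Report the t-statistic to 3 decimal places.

-2.516

S_xy = nΣxy − ΣxΣy = 11·804 − 64·171 = 8844 − 10944 = -2100
S_xx = nΣx² − (Σx)² = 11·486 − 64² = 5346 − 4096 = 1250
S_yy = nΣy² − (Σy)² = 11·3435 − 171² = 37785 − 29241 = 8544
r = S_xy / √(S_xx·S_yy) = -2100 / √(1250·8544) = -2100 / √10680000 = -2100 / 3268.0269 = -0.6426
t = r·√(n−2)/√(1−r²) = -0.6426·√9 / √(1−0.412935) = -1.927800 / 0.766202 = -2.516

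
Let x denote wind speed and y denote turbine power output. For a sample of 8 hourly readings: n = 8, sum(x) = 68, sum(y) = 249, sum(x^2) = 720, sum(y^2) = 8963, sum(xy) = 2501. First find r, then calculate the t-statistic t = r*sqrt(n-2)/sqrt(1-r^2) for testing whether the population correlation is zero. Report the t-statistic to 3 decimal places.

6.031

Numerator: nΣxy − (Σx)(Σy) = 8·2501 − (68)(249) = 3076
Denominator: √[(nΣx²−(Σx)²)(nΣy²−(Σy)²)]
  nΣx²−(Σx)² = 8·720 − 4624 = 1136;  nΣy²−(Σy)² = 8·8963 − 62001 = 9703
  √(1136·9703) = √11022608 = 3320.0313
r = 3076 / 3320.0313 = 0.9265
t = r·√(n−2)/√(1−r²) = 0.9265·√6 / √(1−0.858402) = 2.269452 / 0.376295 = 6.031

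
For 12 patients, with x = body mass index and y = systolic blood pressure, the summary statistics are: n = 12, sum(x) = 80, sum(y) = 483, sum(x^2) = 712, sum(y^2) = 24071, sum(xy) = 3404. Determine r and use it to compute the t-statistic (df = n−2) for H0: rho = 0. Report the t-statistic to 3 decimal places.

S_xy = nΣxy − ΣxΣy = 12·3404 − 80·483 = 40848 − 38640 = 2208
S_xx = nΣx² − (Σx)² = 12·712 − 80² = 8544 − 6400 = 2144
S_yy = nΣy² − (Σy)² = 12·24071 − 483² = 288852 − 233289 = 55563
r = S_xy / √(S_xx·S_yy) = 2208 / √(2144·55563) = 2208 / √119127072 = 2208 / 10914.5349 = 0.2023
t = r·√(n−2)/√(1−r²) = 0.2023·√10 / √(1−0.040925) = 0.639729 / 0.979324 = 0.653

0.653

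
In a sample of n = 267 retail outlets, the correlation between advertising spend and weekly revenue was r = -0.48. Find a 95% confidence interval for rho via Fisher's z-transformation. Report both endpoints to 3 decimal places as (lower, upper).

z_r = atanh(-0.48) = -0.522984;  SE = 1/√(n−3) = 1/√264 = 0.061546
z-limits: -0.522984 ± 1.960·0.061546 = -0.522984 ± 0.120630 = [-0.643614, -0.402354]
ρ-limits: (tanh -0.643614, tanh -0.402354) = (-0.567, -0.382)

(-0.567, -0.382)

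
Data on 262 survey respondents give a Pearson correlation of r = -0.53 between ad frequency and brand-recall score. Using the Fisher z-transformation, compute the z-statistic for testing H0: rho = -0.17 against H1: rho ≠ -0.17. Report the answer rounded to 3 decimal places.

Fisher z: atanh(-0.53) = -0.590145, atanh(-0.17) = -0.171667
z = (z_r − z_0)·√(n−3) = (-0.590145 − (-0.171667))·√259 = -0.418478 · 16.093477 = -6.735

-6.735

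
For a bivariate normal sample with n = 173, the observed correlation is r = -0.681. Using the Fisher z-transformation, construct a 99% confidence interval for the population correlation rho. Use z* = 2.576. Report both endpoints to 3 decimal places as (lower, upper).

z_r = atanh(-0.681) = -0.830977;  SE = 1/√(n−3) = 1/√170 = 0.076696
z-limits: -0.830977 ± 2.576·0.076696 = -0.830977 ± 0.197569 = [-1.028546, -0.633408]
ρ-limits: (tanh -1.028546, tanh -0.633408) = (-0.773, -0.560)

(-0.773, -0.560)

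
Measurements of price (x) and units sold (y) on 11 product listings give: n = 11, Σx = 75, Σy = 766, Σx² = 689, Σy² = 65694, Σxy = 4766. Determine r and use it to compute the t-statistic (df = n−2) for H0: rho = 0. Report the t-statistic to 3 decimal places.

-0.972

S_xy = nΣxy − ΣxΣy = 11·4766 − 75·766 = 52426 − 57450 = -5024
S_xx = nΣx² − (Σx)² = 11·689 − 75² = 7579 − 5625 = 1954
S_yy = nΣy² − (Σy)² = 11·65694 − 766² = 722634 − 586756 = 135878
r = S_xy / √(S_xx·S_yy) = -5024 / √(1954·135878) = -5024 / √265505612 = -5024 / 16294.3429 = -0.3083
t = r·√(n−2)/√(1−r²) = -0.3083·√9 / √(1−0.095049) = -0.924900 / 0.951289 = -0.972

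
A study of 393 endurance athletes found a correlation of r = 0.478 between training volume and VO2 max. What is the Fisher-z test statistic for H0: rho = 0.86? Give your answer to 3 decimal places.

z_r = atanh(0.478) = 0.520389,  z_0 = atanh(0.86) = 1.293345
SE = 1/√(n−3) = 1/√390 = 0.050637
z = (z_r − z_0)/SE = (0.520389 − 1.293345) / 0.050637 = -0.772956 / 0.050637 = -15.265

-15.265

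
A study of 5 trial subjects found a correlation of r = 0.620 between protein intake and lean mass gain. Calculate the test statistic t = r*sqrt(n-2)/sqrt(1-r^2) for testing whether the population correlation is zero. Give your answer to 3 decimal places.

t = r·√(n−2) / √(1−r²) with r = 0.620, n = 5
  = 0.620·√3 / √(1 − 0.384400)
  = 0.620·1.732051 / 0.784602
  = 1.073872 / 0.784602 = 1.369

1.369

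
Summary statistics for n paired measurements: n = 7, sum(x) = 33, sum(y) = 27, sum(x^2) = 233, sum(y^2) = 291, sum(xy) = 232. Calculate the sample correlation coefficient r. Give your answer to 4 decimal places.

0.8706

Numerator: nΣxy − (Σx)(Σy) = 7·232 − (33)(27) = 733
Denominator: √[(nΣx²−(Σx)²)(nΣy²−(Σy)²)]
  nΣx²−(Σx)² = 7·233 − 1089 = 542;  nΣy²−(Σy)² = 7·291 − 729 = 1308
  √(542·1308) = √708936 = 841.9834
r = 733 / 841.9834 = 0.8706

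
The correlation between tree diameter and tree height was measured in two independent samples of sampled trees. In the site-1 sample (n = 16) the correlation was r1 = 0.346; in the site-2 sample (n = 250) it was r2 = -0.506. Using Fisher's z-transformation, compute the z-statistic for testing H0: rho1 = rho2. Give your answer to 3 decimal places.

3.227

z1 = atanh(0.346) = 0.360893,  z2 = atanh(-0.506) = -0.557338
SE = √(1/(n1−3) + 1/(n2−3)) = √(1/13 + 1/247) = √(0.0769231 + 0.0040486) = √0.0809717 = 0.284555
z = (z1 − z2)/SE = (0.360893 − (-0.557338)) / 0.284555 = 0.918231 / 0.284555 = 3.227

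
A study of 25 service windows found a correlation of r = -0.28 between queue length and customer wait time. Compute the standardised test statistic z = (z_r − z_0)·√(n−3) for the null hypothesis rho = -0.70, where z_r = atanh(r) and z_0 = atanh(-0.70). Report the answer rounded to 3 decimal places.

Fisher z: atanh(-0.28) = -0.287682, atanh(-0.70) = -0.867301
z = (z_r − z_0)·√(n−3) = (-0.287682 − (-0.867301))·√22 = 0.579619 · 4.690416 = 2.719

2.719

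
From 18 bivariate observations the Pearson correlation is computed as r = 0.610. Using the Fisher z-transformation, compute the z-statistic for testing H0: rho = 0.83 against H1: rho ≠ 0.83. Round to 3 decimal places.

-1.856

z_r = atanh(0.610) = 0.708921,  z_0 = atanh(0.83) = 1.188136
SE = 1/√(n−3) = 1/√15 = 0.258199
z = (z_r − z_0)/SE = (0.708921 − 1.188136) / 0.258199 = -0.479215 / 0.258199 = -1.856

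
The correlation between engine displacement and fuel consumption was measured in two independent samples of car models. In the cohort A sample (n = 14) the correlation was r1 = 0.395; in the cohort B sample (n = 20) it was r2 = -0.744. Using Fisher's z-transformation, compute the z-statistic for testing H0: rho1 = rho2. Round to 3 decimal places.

3.559

z1 = atanh(0.395) = 0.417711,  z2 = atanh(-0.744) = -0.959380
SE = √(1/(n1−3) + 1/(n2−3)) = √(1/11 + 1/17) = √(0.0909091 + 0.0588235) = √0.1497326 = 0.386953
z = (z1 − z2)/SE = (0.417711 − (-0.959380)) / 0.386953 = 1.377091 / 0.386953 = 3.559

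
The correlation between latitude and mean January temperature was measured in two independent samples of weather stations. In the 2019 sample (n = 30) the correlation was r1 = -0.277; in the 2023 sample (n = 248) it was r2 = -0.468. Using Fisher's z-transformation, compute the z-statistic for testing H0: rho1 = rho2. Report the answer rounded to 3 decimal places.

1.100

z1 = atanh(-0.277) = -0.284430,  z2 = atanh(-0.468) = -0.507506
SE = √(1/(n1−3) + 1/(n2−3)) = √(1/27 + 1/245) = √(0.0370370 + 0.0040816) = √0.0411186 = 0.202777
z = (z1 − z2)/SE = (-0.284430 − (-0.507506)) / 0.202777 = 0.223076 / 0.202777 = 1.100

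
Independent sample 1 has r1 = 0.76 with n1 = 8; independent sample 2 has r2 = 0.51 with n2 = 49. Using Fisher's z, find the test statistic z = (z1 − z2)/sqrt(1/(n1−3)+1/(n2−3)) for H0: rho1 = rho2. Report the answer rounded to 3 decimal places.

z1 = atanh(0.76) = 0.996215,  z2 = atanh(0.51) = 0.562730
SE = √(1/(n1−3) + 1/(n2−3)) = √(1/5 + 1/46) = √(0.2000000 + 0.0217391) = √0.2217391 = 0.470892
z = (z1 − z2)/SE = (0.996215 − 0.562730) / 0.470892 = 0.433485 / 0.470892 = 0.921

0.921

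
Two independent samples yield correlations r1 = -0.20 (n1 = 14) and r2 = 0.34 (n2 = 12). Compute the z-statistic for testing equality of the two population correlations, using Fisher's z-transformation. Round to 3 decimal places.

-1.239

Fisher z-transforms: z1 = atanh(-0.20) = -0.202733, z2 = atanh(0.34) = 0.354093; difference d = -0.556826
Var(d) = 1/11 + 1/9 = 0.0909091 + 0.1111111 = 0.2020202
z = d/√Var(d) = -0.556826 / √0.2020202 = -0.556826 / 0.449467 = -1.239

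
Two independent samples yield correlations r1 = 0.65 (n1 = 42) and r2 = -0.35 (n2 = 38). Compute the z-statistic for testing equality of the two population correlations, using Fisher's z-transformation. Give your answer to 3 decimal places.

Fisher z-transforms: z1 = atanh(0.65) = 0.775299, z2 = atanh(-0.35) = -0.365444; difference d = 1.140743
Var(d) = 1/39 + 1/35 = 0.0256410 + 0.0285714 = 0.0542124
z = d/√Var(d) = 1.140743 / √0.0542124 = 1.140743 / 0.232836 = 4.899

4.899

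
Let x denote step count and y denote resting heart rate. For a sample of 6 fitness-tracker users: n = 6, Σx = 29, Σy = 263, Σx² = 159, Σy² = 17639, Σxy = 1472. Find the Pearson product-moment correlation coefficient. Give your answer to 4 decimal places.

0.5920

S_xy = nΣxy − ΣxΣy = 6·1472 − 29·263 = 8832 − 7627 = 1205
S_xx = nΣx² − (Σx)² = 6·159 − 29² = 954 − 841 = 113
S_yy = nΣy² − (Σy)² = 6·17639 − 263² = 105834 − 69169 = 36665
r = S_xy / √(S_xx·S_yy) = 1205 / √(113·36665) = 1205 / √4143145 = 1205 / 2035.4717 = 0.5920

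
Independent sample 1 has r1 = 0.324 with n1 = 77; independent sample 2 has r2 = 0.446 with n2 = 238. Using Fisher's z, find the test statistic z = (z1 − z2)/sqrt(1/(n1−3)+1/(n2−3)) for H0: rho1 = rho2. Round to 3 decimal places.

-1.077

Fisher z-transforms: z1 = atanh(0.324) = 0.336110, z2 = atanh(0.446) = 0.479696; difference d = -0.143586
Var(d) = 1/74 + 1/235 = 0.0135135 + 0.0042553 = 0.0177688
z = d/√Var(d) = -0.143586 / √0.0177688 = -0.143586 / 0.133300 = -1.077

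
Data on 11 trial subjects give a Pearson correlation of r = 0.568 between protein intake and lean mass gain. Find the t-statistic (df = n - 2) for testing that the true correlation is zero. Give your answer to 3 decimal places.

t = r·√(n−2) / √(1−r²) with r = 0.568, n = 11
  = 0.568·√9 / √(1 − 0.322624)
  = 0.568·3.000000 / 0.823029
  = 1.704000 / 0.823029 = 2.070

2.070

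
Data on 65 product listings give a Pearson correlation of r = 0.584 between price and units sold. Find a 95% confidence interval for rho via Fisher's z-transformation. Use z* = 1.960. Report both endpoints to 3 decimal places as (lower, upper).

Fisher z: z_r = atanh(r) = ½·ln((1+0.584)/(1−0.584)) = 0.668512
SE(z) = 1/√(n−3) = 1/√62 = 0.127000
95% ⇒ z* = 1.960; margin = 1.960·0.127000 = 0.248920
CI on z-scale: (0.419592, 0.917432)
Back-transform: tanh(0.419592) = 0.396587, tanh(0.917432) = 0.724680

(0.397, 0.725)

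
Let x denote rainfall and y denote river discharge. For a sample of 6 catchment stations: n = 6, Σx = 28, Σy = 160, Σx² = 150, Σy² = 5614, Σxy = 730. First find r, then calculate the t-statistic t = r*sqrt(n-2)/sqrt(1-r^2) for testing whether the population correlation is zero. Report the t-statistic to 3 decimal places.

-0.208

S_xy = nΣxy − ΣxΣy = 6·730 − 28·160 = 4380 − 4480 = -100
S_xx = nΣx² − (Σx)² = 6·150 − 28² = 900 − 784 = 116
S_yy = nΣy² − (Σy)² = 6·5614 − 160² = 33684 − 25600 = 8084
r = S_xy / √(S_xx·S_yy) = -100 / √(116·8084) = -100 / √937744 = -100 / 968.3718 = -0.1033
t = r·√(n−2)/√(1−r²) = -0.1033·√4 / √(1−0.010671) = -0.206600 / 0.994650 = -0.208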